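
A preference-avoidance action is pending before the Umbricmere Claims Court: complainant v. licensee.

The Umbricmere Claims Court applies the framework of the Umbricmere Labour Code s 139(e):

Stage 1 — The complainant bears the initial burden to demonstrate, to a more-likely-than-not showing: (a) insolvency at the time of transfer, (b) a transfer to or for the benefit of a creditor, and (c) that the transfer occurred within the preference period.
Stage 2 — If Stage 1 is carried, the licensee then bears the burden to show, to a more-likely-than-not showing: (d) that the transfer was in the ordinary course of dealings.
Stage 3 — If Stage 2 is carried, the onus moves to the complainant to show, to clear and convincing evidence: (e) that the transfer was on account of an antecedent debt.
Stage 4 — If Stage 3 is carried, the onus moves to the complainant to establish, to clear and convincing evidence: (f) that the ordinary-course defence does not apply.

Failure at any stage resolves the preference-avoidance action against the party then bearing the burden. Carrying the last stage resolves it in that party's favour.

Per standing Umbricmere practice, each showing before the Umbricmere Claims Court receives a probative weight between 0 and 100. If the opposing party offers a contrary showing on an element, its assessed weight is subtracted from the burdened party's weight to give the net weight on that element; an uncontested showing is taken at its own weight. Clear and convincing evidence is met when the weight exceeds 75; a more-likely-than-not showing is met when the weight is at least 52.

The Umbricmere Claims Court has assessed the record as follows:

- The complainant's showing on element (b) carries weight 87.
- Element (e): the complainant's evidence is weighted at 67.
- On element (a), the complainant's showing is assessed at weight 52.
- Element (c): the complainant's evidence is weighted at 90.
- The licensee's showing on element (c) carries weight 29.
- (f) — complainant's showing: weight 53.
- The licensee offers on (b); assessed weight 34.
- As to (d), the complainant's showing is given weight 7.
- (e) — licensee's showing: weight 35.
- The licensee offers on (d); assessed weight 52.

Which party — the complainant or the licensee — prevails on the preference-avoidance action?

complainant

Stage 1 (complainant, a more-likely-than-not showing, weight is at least 52): (a) 52 ≥ 52 — meets; (b) net 87−34=53 ≥ 52 — meets; (c) net 90−29=61 ≥ 52 — meets.
  Stage 1 is satisfied; the onus moves to the licensee.
Stage 2 (licensee, a more-likely-than-not showing, weight is at least 52): (d) net 52−7=45 < 52 — fails.
  Not every element is met, so the licensee fails to carry Stage 2.
The complainant prevails.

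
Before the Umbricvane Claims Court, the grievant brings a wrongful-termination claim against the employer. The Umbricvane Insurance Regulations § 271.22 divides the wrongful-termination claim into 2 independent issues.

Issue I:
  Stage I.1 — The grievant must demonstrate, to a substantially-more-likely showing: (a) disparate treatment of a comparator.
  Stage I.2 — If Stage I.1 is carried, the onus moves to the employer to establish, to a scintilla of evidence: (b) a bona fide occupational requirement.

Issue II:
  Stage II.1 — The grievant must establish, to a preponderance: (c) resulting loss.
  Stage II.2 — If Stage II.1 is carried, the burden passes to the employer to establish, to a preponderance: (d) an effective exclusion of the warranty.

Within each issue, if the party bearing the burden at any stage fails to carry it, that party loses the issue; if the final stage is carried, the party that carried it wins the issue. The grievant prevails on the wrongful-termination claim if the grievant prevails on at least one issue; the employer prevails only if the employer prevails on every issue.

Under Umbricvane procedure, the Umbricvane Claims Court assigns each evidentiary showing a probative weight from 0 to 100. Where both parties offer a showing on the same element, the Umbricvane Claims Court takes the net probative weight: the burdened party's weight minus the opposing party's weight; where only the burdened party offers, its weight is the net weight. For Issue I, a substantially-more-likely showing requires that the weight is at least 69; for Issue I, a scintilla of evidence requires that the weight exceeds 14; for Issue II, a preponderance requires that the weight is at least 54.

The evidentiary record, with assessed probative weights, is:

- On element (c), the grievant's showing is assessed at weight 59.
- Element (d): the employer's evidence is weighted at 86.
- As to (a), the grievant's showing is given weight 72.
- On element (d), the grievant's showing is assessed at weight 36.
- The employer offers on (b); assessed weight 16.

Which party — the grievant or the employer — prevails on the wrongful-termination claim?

grievant

— Issue I —
Stage I.1 (grievant, a substantially-more-likely showing, weight is at least 69): (a) 72 ≥ 69 — meets.
  Stage I.1 is satisfied; the onus moves to the employer.
Stage I.2 (employer, a scintilla of evidence, weight exceeds 14): (b) 16 > 14 — meets.
  All elements met at the final stage.
Every stage carried; the employer prevails on this issue.
— Issue II —
At Stage II.1 the grievant must meet a preponderance (weight is at least 54): on (c) the weight is 59, which does reach 54, so (c) meets the standard.
  The grievant carries Stage II.1; the employer now bears the burden.
At Stage II.2 the employer must meet a preponderance (weight is at least 54): on (d) the weight is 86 less the opposing 36 gives net 50, < 54, so (d) does not meet the standard.
  The employer does not carry Stage II.2.
So the grievant prevails on this issue.
Per-issue: Issue I → employer; Issue II → grievant. The grievant must prevail on at least one issue; overall, the grievant prevails.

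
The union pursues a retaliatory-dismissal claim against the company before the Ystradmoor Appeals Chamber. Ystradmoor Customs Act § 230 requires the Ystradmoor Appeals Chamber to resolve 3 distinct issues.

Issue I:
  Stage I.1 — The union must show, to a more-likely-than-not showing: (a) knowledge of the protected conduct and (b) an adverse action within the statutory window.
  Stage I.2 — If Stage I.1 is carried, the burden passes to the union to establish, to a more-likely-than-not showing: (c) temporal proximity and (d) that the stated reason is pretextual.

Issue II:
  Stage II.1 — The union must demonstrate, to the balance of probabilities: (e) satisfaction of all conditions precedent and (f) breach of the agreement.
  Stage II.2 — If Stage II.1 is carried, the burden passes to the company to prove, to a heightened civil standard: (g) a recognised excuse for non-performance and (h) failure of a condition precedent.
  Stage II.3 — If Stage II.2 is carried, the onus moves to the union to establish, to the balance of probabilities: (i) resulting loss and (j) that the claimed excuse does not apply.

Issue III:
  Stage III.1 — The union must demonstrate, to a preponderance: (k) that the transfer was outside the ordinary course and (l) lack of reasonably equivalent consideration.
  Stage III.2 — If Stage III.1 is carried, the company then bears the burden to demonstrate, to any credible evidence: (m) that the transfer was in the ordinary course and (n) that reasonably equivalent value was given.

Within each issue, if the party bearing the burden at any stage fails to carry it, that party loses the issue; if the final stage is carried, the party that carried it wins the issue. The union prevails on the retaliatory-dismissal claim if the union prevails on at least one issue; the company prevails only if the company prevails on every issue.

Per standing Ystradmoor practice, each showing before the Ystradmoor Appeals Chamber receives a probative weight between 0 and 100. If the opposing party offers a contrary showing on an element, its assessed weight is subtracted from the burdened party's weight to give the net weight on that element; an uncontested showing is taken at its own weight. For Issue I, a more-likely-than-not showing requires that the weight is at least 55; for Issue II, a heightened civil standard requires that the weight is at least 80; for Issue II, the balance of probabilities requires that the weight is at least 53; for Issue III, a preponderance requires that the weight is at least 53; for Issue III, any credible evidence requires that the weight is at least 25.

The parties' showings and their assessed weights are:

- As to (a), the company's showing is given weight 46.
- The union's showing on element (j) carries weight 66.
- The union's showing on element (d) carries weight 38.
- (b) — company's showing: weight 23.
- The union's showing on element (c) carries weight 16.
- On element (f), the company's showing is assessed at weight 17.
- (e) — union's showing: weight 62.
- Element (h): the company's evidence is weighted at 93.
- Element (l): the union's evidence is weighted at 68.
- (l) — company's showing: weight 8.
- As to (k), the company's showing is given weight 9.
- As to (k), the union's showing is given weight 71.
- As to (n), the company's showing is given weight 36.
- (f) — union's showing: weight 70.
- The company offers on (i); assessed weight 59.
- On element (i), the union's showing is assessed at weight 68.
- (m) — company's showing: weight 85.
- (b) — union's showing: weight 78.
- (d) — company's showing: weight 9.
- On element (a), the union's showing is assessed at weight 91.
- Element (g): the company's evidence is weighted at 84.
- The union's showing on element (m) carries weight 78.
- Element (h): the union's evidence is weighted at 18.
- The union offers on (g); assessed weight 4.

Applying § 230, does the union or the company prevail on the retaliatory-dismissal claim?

— Issue I —
At Stage I.1 the union must meet a more-likely-than-not showing (weight is at least 55): on (a) the weight is 91 less the opposing 46 gives net 45, which does not reach 55, so (a) does not meet the standard; on (b) the weight is 78 less the opposing 23 gives net 55, which does reach 55, so (b) meets the standard.
  Not every element is met, so the union fails to carry Stage I.1.
So the company prevails on this issue.
— Issue II —
Stage II.1 — burden on union; standard: the balance of probabilities (weight is at least 53).
    (e): 62 ≥ 53 [met]
    (f): 70 − 17 = 53 ≥ 53 [met]
  The union carries Stage II.1; the company now bears the burden.
Stage II.2 — burden on company; standard: a heightened civil standard (weight is at least 80).
    (g): 84 − 4 = 80 ≥ 80 [met]
    (h): 93 − 18 = 75 < 80 [not met]
  Not every element is met, so the company fails to carry Stage II.2.
The union prevails on this issue.
— Issue III —
At Stage III.1 the union must meet a preponderance (weight is at least 53): on (k) the weight is 71 less the opposing 9 gives net 62, ≥ 53, so (k) meets the standard; on (l) the weight is 68 less the opposing 8 gives net 60, ≥ 53, so (l) meets the standard.
  The union carries Stage III.1; the company now bears the burden.
At Stage III.2 the company must meet any credible evidence (weight is at least 25): on (m) the weight is 85 less the opposing 78 gives net 7, which does not reach 25, so (m) does not meet the standard; on (n) the weight is 36, ≥ 25, so (n) meets the standard.
  The company does not carry Stage III.2.
The analysis ends at Stage III.2; the union prevails on this issue.
Per-issue: Issue I → company; Issue II → union; Issue III → union. The union must prevail on at least one issue; overall, the union prevails.

union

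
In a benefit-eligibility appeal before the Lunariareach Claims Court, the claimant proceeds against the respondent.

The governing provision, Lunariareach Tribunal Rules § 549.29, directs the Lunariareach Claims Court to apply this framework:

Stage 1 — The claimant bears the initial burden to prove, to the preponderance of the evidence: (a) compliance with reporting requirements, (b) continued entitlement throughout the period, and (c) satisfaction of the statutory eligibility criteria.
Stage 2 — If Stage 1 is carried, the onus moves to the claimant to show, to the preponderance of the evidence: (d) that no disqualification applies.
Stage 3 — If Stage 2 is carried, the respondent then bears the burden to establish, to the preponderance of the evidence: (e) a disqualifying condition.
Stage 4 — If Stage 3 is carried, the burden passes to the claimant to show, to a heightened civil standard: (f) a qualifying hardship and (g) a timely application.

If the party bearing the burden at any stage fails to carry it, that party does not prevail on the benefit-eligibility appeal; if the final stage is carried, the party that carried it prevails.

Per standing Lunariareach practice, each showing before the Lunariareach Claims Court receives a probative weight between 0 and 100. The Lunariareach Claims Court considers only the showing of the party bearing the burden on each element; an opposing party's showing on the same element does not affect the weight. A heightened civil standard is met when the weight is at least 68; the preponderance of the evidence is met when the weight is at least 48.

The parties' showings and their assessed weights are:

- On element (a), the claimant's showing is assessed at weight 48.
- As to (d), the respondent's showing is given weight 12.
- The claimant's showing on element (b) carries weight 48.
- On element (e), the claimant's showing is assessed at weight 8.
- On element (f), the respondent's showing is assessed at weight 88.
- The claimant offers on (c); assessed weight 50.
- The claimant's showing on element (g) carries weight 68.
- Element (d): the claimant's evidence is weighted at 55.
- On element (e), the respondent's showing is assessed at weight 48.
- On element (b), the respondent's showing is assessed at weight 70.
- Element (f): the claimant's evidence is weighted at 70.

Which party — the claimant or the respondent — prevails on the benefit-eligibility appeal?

At Stage 1 the claimant must meet the preponderance of the evidence (weight is at least 48): on (a) the weight is 48, ≥ 48, so (a) meets the standard; on (b) the weight is 48 (the respondent's 70 is given no effect), ≥ 48, so (b) meets the standard; on (c) the weight is 50, ≥ 48, so (c) meets the standard.
  Stage 1 carried; the burden remains with the claimant.
At Stage 2 the claimant must meet the preponderance of the evidence (weight is at least 48): on (d) the weight is 55 (the respondent's 12 is given no effect), ≥ 48, so (d) meets the standard.
  The claimant carries Stage 2; the respondent now bears the burden.
At Stage 3 the respondent must meet the preponderance of the evidence (weight is at least 48): on (e) the weight is 48 (the claimant's 8 is given no effect), which does reach 48, so (e) meets the standard.
  The respondent carries Stage 3; the claimant now bears the burden.
At Stage 4 the claimant must meet a heightened civil standard (weight is at least 68): on (f) the weight is 70 (the respondent's 88 is given no effect), ≥ 68, so (f) meets the standard; on (g) the weight is 68, ≥ 68, so (g) meets the standard.
  The claimant carries the last stage.
All stages carried — the claimant prevails.

claimant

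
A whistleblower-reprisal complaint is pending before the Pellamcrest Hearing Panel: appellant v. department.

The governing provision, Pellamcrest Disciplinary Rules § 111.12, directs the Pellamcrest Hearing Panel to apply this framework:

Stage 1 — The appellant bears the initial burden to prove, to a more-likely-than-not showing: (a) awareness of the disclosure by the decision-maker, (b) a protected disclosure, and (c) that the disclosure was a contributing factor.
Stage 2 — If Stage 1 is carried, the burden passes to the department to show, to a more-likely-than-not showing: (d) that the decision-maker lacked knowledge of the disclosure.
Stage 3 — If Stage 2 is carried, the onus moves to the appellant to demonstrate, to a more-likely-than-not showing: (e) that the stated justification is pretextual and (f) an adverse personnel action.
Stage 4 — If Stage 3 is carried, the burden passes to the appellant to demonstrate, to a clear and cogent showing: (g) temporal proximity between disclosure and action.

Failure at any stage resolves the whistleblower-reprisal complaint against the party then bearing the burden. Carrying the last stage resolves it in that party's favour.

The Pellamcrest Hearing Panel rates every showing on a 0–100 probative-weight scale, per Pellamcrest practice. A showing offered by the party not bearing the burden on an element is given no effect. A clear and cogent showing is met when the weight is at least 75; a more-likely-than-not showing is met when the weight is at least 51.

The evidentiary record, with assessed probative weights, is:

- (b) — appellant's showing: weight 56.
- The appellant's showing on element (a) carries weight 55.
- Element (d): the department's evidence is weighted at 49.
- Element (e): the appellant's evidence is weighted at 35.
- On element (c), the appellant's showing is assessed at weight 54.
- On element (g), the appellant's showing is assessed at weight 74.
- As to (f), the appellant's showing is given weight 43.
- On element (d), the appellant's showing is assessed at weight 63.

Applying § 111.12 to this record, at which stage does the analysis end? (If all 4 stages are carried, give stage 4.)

stage 2

Stage 1 — burden on appellant; standard: a more-likely-than-not showing (weight is at least 51).
    (a): 55 ≥ 51 [met]
    (b): 56 ≥ 51 [met]
    (c): 54 ≥ 51 [met]
  Stage 1 carried; the burden shifts to the department.
Stage 2 — burden on department; standard: a more-likely-than-not showing (weight is at least 51).
    (d): 49 (appellant's 63 disregarded) < 51 [not met]
  Stage 2 not carried; the department fails its burden.
So the appellant prevails.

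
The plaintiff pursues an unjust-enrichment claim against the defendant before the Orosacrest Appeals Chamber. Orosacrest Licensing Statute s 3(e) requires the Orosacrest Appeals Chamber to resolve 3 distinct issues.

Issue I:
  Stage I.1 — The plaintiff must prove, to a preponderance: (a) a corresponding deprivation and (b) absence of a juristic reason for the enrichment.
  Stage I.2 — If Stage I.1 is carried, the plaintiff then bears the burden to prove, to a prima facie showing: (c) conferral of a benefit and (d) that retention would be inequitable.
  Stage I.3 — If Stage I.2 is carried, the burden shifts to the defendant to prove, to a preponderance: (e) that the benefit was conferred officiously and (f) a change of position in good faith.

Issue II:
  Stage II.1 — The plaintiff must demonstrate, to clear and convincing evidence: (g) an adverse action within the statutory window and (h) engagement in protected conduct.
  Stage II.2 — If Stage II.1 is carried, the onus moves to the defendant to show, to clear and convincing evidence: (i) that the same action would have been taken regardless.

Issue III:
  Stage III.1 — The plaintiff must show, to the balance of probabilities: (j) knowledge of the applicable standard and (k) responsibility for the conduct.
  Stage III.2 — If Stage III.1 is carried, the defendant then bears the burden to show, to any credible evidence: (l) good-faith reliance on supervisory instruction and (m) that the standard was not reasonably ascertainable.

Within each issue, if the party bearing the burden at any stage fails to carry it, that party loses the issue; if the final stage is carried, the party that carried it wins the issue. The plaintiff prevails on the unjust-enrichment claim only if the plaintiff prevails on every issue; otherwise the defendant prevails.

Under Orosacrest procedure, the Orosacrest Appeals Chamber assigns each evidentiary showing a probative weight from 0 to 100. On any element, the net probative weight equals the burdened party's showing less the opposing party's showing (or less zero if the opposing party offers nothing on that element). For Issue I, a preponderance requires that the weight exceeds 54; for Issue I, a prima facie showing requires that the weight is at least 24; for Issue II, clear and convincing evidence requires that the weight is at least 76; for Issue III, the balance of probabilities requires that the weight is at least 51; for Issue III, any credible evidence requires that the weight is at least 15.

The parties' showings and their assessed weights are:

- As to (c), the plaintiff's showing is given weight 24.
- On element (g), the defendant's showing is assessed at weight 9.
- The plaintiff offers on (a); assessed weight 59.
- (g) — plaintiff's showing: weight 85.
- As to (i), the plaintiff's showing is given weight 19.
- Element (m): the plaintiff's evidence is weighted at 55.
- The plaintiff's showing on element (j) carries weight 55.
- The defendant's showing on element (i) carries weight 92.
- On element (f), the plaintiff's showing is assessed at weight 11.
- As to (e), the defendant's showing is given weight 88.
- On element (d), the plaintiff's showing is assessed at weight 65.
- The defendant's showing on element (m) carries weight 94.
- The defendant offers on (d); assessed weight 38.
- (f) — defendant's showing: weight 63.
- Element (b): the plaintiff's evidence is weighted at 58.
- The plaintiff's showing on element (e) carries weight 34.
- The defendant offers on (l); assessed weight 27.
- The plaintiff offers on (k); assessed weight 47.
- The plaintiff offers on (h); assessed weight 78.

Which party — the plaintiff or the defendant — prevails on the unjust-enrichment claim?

defendant

— Issue I —
At Stage I.1 the plaintiff must meet a preponderance (weight exceeds 54): on (a) the weight is 59, > 54, so (a) meets the standard; on (b) the weight is 58, which does exceed 54, so (b) meets the standard.
  All elements met. The plaintiff retains the burden for Stage I.2.
At Stage I.2 the plaintiff must meet a prima facie showing (weight is at least 24): on (c) the weight is 24, ≥ 24, so (c) meets the standard; on (d) the weight is 65 less the opposing 38 gives net 27, ≥ 24, so (d) meets the standard.
  Stage I.2 carried; the burden shifts to the defendant.
At Stage I.3 the defendant must meet a preponderance (weight exceeds 54): on (e) the weight is 88 less the opposing 34 gives net 54, which does not exceed 54, so (e) does not meet the standard; on (f) the weight is 63 less the opposing 11 gives net 52, ≤ 54, so (f) does not meet the standard.
  Stage I.3 not carried; the defendant fails its burden.
The plaintiff prevails on this issue.
— Issue II —
Stage II.1 — burden on plaintiff; standard: clear and convincing evidence (weight is at least 76).
    (g): 85 − 9 = 76 ≥ 76 [met]
    (h): 78 ≥ 76 [met]
  Stage II.1 carried; the burden shifts to the defendant.
Stage II.2 — burden on defendant; standard: clear and convincing evidence (weight is at least 76).
    (i): 92 − 19 = 73 < 76 [not met]
  The defendant does not carry Stage II.2.
The analysis ends at Stage II.2; the plaintiff prevails on this issue.
— Issue III —
Stage III.1 — burden on plaintiff; standard: the balance of probabilities (weight is at least 51).
    (j): 55 ≥ 51 [met]
    (k): 47 < 51 [not met]
  Stage III.1 not carried; the plaintiff fails its burden.
So the defendant prevails on this issue.
Per-issue: Issue I → plaintiff; Issue II → plaintiff; Issue III → defendant. The plaintiff must prevail on every issue; overall, the defendant prevails.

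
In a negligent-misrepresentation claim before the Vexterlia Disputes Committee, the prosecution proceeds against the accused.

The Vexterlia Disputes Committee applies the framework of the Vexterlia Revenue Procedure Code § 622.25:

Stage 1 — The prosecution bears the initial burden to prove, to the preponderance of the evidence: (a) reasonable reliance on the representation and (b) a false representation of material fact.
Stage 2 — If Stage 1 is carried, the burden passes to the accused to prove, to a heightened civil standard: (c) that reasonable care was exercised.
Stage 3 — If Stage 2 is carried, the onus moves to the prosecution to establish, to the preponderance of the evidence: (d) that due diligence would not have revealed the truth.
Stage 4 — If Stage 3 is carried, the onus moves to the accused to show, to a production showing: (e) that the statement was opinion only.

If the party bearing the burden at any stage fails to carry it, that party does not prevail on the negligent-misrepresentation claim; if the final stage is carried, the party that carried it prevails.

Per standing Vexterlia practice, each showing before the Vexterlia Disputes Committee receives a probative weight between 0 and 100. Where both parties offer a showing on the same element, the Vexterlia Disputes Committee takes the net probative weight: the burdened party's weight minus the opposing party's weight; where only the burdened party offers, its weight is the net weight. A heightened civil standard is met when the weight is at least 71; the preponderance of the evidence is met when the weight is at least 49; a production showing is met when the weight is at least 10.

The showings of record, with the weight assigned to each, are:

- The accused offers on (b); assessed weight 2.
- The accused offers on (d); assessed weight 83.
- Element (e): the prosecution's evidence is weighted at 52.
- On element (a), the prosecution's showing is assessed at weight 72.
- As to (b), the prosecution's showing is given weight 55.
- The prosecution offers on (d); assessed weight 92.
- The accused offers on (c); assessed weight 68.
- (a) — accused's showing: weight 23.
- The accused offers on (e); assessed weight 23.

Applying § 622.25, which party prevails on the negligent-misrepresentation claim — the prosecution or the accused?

prosecution

Stage 1 — burden on prosecution; standard: the preponderance of the evidence (weight is at least 49).
    (a): 72 − 23 = 49 ≥ 49 [met]
    (b): 55 − 2 = 53 ≥ 49 [met]
  Stage 1 is satisfied; the onus moves to the accused.
Stage 2 — burden on accused; standard: a heightened civil standard (weight is at least 71).
    (c): 68 < 71 [not met]
  Stage 2 not carried; the accused fails its burden.
So the prosecution prevails.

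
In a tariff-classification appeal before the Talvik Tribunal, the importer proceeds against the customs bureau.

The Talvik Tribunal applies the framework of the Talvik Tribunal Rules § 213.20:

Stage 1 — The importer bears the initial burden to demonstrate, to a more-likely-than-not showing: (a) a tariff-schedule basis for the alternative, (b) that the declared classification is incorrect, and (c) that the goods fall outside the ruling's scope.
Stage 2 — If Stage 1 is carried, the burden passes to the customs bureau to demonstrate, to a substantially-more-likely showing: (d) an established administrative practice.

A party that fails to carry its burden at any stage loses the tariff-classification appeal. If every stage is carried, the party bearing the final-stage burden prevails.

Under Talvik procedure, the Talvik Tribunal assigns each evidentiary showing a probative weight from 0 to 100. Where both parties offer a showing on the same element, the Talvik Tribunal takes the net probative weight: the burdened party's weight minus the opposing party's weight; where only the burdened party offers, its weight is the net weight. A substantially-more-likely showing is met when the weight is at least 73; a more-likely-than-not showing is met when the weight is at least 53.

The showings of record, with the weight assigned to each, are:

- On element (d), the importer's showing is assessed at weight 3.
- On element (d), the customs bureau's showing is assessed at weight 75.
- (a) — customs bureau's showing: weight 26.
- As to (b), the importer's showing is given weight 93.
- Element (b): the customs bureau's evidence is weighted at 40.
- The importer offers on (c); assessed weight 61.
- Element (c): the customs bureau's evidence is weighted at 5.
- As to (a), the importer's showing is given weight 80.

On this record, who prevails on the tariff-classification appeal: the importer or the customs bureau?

importer

Stage 1 (importer, a more-likely-than-not showing, weight is at least 53): (a) net 80−26=54 ≥ 53 — meets; (b) net 93−40=53 ≥ 53 — meets; (c) net 61−5=56 ≥ 53 — meets.
  Stage 1 carried; the burden shifts to the customs bureau.
Stage 2 (customs bureau, a substantially-more-likely showing, weight is at least 73): (d) net 75−3=72 < 73 — fails.
  Not every element is met, so the customs bureau fails to carry Stage 2.
The importer prevails.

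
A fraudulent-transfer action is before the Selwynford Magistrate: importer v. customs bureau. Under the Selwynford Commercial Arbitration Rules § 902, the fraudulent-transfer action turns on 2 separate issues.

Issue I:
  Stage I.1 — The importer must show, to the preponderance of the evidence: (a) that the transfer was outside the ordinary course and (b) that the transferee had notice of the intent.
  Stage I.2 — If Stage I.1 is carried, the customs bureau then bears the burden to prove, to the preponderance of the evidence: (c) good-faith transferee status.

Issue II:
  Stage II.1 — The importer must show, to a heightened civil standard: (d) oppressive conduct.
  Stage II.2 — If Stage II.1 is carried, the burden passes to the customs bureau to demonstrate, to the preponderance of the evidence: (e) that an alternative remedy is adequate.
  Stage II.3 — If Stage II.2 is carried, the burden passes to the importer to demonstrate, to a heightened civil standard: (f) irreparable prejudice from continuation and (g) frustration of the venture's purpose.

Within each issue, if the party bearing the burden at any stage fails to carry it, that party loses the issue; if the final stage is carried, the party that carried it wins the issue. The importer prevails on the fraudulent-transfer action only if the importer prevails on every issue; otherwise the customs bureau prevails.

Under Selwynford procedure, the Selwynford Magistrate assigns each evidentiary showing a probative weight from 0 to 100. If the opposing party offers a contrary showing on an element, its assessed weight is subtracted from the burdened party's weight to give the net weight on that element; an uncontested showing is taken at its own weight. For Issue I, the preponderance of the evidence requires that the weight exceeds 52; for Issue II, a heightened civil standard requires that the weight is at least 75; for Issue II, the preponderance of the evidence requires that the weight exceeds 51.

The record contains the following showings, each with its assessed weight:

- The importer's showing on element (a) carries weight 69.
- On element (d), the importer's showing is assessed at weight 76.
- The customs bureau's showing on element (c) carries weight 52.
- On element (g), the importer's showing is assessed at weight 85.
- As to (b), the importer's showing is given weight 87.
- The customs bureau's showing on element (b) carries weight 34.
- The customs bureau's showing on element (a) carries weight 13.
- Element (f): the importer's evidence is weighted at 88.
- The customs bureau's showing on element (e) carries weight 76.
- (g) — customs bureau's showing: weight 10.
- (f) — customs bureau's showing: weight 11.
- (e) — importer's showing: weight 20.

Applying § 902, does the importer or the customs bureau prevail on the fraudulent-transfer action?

importer

— Issue I —
Stage I.1 — burden on importer; standard: the preponderance of the evidence (weight exceeds 52).
    (a): 69 − 13 = 56 > 52 [met]
    (b): 87 − 34 = 53 > 52 [met]
  Stage I.1 is satisfied; the onus moves to the customs bureau.
Stage I.2 — burden on customs bureau; standard: the preponderance of the evidence (weight exceeds 52).
    (c): 52 ≤ 52 [not met]
  The customs bureau does not carry Stage I.2.
So the importer prevails on this issue.
— Issue II —
Stage II.1 (importer, a heightened civil standard, weight is at least 75): (d) 76 ≥ 75 — meets.
  Stage II.1 is satisfied; the onus moves to the customs bureau.
Stage II.2 (customs bureau, the preponderance of the evidence, weight exceeds 51): (e) net 76−20=56 > 51 — meets.
  The customs bureau carries Stage II.2; the importer now bears the burden.
Stage II.3 (importer, a heightened civil standard, weight is at least 75): (f) net 88−11=77 ≥ 75 — meets; (g) net 85−10=75 ≥ 75 — meets.
  The importer carries the last stage.
All stages carried — the importer prevails on this issue.
Per-issue: Issue I → importer; Issue II → importer. The importer must prevail on every issue; overall, the importer prevails.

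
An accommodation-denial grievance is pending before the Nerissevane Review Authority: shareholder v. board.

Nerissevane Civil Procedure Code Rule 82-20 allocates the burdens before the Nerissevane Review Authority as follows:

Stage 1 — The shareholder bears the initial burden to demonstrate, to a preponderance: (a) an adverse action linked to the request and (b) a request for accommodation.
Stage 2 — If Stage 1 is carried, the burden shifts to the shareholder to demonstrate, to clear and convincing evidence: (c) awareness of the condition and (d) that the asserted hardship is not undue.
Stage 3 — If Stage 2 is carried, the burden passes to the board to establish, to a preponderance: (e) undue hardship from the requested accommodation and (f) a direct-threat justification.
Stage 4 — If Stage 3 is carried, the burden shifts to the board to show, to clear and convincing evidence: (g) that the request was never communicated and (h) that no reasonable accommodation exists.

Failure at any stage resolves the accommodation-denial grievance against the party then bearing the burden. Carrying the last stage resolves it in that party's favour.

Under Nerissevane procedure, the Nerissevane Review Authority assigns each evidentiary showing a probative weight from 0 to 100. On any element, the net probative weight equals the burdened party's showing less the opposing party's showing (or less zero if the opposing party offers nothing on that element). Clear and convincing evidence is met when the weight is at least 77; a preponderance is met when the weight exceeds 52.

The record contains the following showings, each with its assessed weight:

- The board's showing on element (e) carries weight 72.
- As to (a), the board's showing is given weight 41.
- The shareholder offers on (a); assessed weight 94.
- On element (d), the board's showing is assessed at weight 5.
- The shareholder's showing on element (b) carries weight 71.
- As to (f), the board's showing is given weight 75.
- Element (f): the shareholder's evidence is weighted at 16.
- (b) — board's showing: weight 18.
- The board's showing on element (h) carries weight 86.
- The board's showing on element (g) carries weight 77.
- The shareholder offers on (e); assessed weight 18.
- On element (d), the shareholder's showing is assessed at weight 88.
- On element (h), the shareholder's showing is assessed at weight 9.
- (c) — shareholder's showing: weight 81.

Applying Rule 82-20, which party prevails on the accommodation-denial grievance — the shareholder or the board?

board

Stage 1 — burden on shareholder; standard: a preponderance (weight exceeds 52).
    (a): 94 − 41 = 53 > 52 [met]
    (b): 71 − 18 = 53 > 52 [met]
  All elements met. The shareholder retains the burden for Stage 2.
Stage 2 — burden on shareholder; standard: clear and convincing evidence (weight is at least 77).
    (c): 81 ≥ 77 [met]
    (d): 88 − 5 = 83 ≥ 77 [met]
  Stage 2 carried; the burden shifts to the board.
Stage 3 — burden on board; standard: a preponderance (weight exceeds 52).
    (e): 72 − 18 = 54 > 52 [met]
    (f): 75 − 16 = 59 > 52 [met]
  Stage 3 carried; the burden remains with the board.
Stage 4 — burden on board; standard: clear and convincing evidence (weight is at least 77).
    (g): 77 ≥ 77 [met]
    (h): 86 − 9 = 77 ≥ 77 [met]
  All elements met at the final stage.
With every stage satisfied, the board prevails.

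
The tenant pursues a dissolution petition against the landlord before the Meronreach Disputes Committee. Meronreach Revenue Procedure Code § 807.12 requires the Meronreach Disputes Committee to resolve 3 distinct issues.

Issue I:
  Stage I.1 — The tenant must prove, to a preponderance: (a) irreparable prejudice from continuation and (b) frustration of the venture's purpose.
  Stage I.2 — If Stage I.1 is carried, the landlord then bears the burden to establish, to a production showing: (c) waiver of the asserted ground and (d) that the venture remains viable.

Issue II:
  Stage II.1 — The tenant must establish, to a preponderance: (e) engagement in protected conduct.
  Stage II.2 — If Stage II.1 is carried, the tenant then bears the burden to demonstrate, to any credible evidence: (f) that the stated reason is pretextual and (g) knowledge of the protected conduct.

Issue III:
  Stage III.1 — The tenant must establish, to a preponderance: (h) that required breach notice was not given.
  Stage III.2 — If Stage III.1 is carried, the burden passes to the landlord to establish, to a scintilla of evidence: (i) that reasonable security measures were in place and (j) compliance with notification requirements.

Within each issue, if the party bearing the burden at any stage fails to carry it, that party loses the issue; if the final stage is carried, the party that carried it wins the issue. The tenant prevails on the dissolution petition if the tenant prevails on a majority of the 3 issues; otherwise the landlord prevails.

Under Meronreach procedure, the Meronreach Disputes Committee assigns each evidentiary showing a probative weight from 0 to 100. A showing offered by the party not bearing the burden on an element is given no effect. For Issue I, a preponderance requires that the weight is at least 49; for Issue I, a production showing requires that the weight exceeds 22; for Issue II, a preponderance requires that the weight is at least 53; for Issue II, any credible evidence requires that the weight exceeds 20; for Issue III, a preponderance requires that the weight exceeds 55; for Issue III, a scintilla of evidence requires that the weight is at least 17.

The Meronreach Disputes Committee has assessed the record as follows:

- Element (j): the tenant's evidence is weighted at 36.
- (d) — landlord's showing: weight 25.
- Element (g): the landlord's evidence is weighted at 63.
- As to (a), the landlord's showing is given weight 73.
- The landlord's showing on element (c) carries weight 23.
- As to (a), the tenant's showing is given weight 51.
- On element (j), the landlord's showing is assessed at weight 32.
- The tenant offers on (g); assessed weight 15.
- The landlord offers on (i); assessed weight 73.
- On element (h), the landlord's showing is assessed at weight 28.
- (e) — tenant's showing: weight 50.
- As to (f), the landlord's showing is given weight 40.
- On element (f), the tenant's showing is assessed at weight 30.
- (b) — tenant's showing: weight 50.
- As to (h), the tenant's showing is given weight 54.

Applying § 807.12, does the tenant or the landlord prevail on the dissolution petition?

landlord

— Issue I —
Stage I.1 — burden on tenant; standard: a preponderance (weight is at least 49).
    (a): 51 (landlord's 73 disregarded) ≥ 49 [met]
    (b): 50 ≥ 49 [met]
  All elements met. The burden passes to the landlord.
Stage I.2 — burden on landlord; standard: a production showing (weight exceeds 22).
    (c): 23 > 22 [met]
    (d): 25 > 22 [met]
  Stage I.2 carried; the final stage is satisfied.
Every stage carried; the landlord prevails on this issue.
— Issue II —
At Stage II.1 the tenant must meet a preponderance (weight is at least 53): on (e) the weight is 50, < 53, so (e) does not meet the standard.
  Not every element is met, so the tenant fails to carry Stage II.1.
So the landlord prevails on this issue.
— Issue III —
Stage III.1 — burden on tenant; standard: a preponderance (weight exceeds 55).
    (h): 54 (landlord's 28 disregarded) ≤ 55 [not met]
  Stage III.1 not carried; the tenant fails its burden.
The analysis ends at Stage III.1; the landlord prevails on this issue.
Per-issue: Issue I → landlord; Issue II → landlord; Issue III → landlord. The tenant must prevail on a majority of issues; overall, the landlord prevails.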